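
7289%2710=1869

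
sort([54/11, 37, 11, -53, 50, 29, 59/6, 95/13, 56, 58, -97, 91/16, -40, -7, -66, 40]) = [-97, -66, -53, -40, -7, 54/11, 91/16, 95/13, 59/6, 11, 29, 37, 40, 50, 56, 58]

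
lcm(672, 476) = 11424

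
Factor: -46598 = -1 * 2^1 * 23^1 * 1013^1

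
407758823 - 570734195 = -162975372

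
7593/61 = 124 + 29/61 ≈ 124.48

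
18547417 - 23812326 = -5264909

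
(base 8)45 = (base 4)211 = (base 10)37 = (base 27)1a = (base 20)1h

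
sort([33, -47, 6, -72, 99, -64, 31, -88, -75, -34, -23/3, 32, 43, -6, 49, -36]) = [-88, -75, -72, -64, -47, -36, -34, -23/3, -6, 6, 31, 32, 33, 43, 49, 99]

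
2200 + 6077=8277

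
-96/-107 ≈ 0.897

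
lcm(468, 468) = 468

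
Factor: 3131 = 31^1*101^1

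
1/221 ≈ 0.00452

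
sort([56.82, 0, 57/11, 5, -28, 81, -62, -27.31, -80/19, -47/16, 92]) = [-62, -28, -27.31, -80/19, -47/16, 0, 5, 57/11, 56.82, 81, 92]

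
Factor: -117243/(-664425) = 5^(-2)*7^1*1861^1*2953^(-1) = 13027/73825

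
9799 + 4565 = 14364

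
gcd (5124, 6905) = 1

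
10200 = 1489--8711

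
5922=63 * 94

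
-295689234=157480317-453169551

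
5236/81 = 64 + 52/81 ≈ 64.64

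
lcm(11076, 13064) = 509496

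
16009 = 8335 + 7674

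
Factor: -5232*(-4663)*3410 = 2^5*3^1*5^1*11^1*31^1*109^1*4663^1 = 83193142560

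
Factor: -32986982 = -1 * 2^1 * 7^1 * 2356213^1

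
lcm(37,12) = 444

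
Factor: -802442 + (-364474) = -1*2^2*3^1*47^1*2069^1 = -1166916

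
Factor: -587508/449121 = -1*2^2*23^(-2)*173^1 = -692/529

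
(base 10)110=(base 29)3n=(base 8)156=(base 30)3k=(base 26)46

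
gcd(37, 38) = 1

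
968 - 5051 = -4083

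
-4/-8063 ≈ 0.000496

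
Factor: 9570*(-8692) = -1*2^3*3^1*5^1*11^1*29^1*41^1*53^1 = -83182440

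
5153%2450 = 253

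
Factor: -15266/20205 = -1*2^1*3^ (-2)*5^ (-1)*17^1 = -34/45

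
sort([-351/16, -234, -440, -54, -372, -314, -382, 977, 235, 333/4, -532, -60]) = [-532, -440, -382, -372, -314, -234, -60, -54, -351/16, 333/4, 235, 977]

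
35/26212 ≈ 0.00134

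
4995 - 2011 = 2984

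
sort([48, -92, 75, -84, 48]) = [-92, -84, 48, 48, 75]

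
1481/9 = 164 + 5/9 ≈ 164.56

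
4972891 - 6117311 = -1144420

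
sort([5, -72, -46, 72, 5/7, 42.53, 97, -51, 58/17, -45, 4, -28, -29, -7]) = [-72, -51, -46, -45, -29, -28, -7, 5/7, 58/17, 4, 5, 42.53, 72, 97]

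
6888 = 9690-2802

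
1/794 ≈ 0.00126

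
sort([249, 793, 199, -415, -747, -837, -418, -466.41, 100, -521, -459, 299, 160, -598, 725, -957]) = [-957, -837, -747, -598, -521, -466.41, -459, -418, -415, 100, 160, 199, 249, 299, 725, 793]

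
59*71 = 4189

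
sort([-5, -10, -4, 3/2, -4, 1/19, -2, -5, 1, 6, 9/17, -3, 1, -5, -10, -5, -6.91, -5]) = [-10, -10, -6.91, -5, -5, -5, -5, -5, -4, -4, -3, -2, 1/19, 9/17, 1, 1, 3/2, 6]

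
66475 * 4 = 265900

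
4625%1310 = 695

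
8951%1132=1027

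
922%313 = 296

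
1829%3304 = 1829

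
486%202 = 82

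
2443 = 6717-4274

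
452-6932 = -6480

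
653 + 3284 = 3937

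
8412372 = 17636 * 477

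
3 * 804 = 2412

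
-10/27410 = -1/2741 ≈ -0.000365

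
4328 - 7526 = -3198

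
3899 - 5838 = -1939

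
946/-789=-1 - 157/789 ≈ -1.20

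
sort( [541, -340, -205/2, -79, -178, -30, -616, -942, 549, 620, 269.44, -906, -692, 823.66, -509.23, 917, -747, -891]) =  [-942, -906, -891, -747, -692, -616, -509.23, -340, -178, -205/2, -79, -30, 269.44, 541, 549, 620, 823.66, 917]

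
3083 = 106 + 2977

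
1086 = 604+482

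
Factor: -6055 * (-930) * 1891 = 2^1 * 3^1 * 5^2 * 7^1 * 31^2 * 61^1 * 173^1 = 10648504650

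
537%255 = 27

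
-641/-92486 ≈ 0.00693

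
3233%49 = 48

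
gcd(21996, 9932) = 52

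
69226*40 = 2769040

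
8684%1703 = 169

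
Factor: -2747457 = -1 * 3^2 * 19^1 * 16067^1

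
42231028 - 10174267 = 32056761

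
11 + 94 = 105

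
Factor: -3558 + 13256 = 2^1*13^1*373^1 = 9698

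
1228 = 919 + 309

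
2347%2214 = 133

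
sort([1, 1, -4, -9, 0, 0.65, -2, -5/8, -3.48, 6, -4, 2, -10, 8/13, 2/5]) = [-10, -9, -4, -4, -3.48, -2, -5/8, 0, 2/5, 8/13, 0.65, 1, 1, 2, 6]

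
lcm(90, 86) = 3870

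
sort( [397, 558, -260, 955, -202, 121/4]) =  [-260, -202, 121/4, 397, 558, 955]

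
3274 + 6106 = 9380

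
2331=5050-2719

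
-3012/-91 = 33 + 9/91 ≈ 33.10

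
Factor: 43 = 43^1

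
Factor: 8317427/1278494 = 2^(-1)*7^(-1)*29^(-1)*47^(-1)*67^(-1)*8317427^1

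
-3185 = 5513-8698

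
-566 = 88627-89193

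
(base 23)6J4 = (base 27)4PO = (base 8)7037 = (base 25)5JF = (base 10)3615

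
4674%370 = 234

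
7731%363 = 108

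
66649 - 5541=61108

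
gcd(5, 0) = 5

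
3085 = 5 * 617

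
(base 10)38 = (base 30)18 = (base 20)1i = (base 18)22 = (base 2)100110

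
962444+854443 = 1816887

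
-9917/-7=1416 + 5/7 ≈ 1416.71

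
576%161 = 93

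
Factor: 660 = 2^2*3^1*5^1*11^1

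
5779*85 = 491215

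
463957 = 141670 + 322287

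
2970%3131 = 2970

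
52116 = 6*8686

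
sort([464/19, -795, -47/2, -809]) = [-809, -795, -47/2, 464/19]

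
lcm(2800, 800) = 5600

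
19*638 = 12122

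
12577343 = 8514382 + 4062961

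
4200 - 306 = 3894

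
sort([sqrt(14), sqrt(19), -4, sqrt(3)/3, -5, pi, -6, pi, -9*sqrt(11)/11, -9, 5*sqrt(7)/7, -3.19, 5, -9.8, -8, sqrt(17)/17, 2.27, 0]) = [-9.8, -9, -8, -6, -5, -4, -3.19, -9*sqrt(11)/11, 0, sqrt(17)/17, sqrt(3)/3, 5*sqrt(7)/7, 2.27, pi, pi, sqrt(14), sqrt(19), 5]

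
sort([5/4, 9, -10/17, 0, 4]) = [-10/17, 0, 5/4, 4, 9]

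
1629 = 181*9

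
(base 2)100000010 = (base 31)8a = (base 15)123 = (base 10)258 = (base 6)1110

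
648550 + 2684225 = 3332775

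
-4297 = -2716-1581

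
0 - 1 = -1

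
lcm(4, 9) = 36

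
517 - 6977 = -6460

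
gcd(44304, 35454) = 6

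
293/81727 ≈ 0.00359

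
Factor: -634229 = -1*31^1*41^1*499^1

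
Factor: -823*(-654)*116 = 2^3*3^1*29^1*109^1*823^1 = 62436072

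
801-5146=-4345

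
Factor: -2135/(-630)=2^(-1)*3^(-2)*61^1=61/18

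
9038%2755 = 773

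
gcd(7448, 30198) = 14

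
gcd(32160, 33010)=10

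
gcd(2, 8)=2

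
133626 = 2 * 66813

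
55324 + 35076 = 90400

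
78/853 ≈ 0.0914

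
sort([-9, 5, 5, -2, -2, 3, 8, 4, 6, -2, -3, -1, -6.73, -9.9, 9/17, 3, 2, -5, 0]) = [-9.9, -9, -6.73, -5, -3, -2, -2, -2, -1, 0, 9/17, 2, 3, 3, 4, 5, 5, 6, 8]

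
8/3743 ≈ 0.00214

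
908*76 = 69008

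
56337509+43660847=99998356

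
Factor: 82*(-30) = -1*2^2*3^1*5^1*41^1 = -2460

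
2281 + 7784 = 10065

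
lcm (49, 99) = 4851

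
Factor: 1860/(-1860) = -1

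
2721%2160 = 561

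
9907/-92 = -107 - 63/92 ≈ -107.68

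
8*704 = 5632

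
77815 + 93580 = 171395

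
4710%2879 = 1831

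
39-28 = 11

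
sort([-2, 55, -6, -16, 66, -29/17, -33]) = [-33, -16, -6, -2, -29/17, 55, 66]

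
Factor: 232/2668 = 2^1*23^(-1) = 2/23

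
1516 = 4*379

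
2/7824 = 1/3912 ≈ 0.000256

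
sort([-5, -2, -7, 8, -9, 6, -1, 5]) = [-9, -7, -5, -2, -1, 5, 6, 8]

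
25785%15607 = 10178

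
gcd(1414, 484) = 2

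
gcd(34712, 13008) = 8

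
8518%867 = 715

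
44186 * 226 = 9986036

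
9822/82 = 4911/41 ≈ 119.78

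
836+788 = 1624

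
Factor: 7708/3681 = 2^2*3^(-2)*41^1*47^1*409^(-1)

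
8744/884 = 9 + 197/221≈9.89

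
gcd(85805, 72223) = 1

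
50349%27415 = 22934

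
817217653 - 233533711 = 583683942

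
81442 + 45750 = 127192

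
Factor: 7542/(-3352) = -1 * 2^(-2) * 3^2 = -9/4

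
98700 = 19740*5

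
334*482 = 160988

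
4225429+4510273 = 8735702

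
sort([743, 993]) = [743, 993]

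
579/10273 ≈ 0.0564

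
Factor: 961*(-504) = -1*2^3*3^2*7^1*31^2 = -484344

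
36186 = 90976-54790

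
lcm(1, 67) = 67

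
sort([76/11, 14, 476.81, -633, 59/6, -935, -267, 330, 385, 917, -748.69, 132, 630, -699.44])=[-935, -748.69, -699.44, -633, -267, 76/11, 59/6, 14, 132, 330, 385, 476.81, 630, 917]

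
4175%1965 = 245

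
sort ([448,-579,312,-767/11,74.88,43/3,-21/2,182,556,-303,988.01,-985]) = [-985,-579,-303,-767/11,-21/2,43/3,74.88,182,312,448,556,988.01]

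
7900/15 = 526 + 2/3≈526.67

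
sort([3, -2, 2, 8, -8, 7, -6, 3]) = [-8, -6, -2, 2, 3, 3, 7, 8]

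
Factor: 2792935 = 5^1*558587^1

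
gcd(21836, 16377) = 5459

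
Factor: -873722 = -1*2^1*307^1*1423^1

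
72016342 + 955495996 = 1027512338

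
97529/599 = 162+491/599 ≈ 162.82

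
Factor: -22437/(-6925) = 3^4*5^(-2) = 81/25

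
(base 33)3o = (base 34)3l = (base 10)123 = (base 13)96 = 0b1111011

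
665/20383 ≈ 0.0326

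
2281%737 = 70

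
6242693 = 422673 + 5820020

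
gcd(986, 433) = 1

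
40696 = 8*5087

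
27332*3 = 81996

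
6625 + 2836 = 9461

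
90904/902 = 4132/41 ≈ 100.78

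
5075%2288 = 499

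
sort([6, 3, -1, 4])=[-1, 3, 4, 6]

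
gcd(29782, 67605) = 1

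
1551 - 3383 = -1832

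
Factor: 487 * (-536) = -1 * 2^3 * 67^1 * 487^1 = -261032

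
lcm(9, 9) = 9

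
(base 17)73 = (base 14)8a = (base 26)4i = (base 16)7a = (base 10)122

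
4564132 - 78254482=-73690350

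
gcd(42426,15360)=6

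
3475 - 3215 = 260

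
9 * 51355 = 462195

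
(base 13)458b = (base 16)2614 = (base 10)9748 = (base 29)bh4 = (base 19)1801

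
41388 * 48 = 1986624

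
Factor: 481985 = 5^1 * 7^1 * 47^1 * 293^1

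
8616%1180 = 356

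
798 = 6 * 133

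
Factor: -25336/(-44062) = 2^2 * 3167^1 * 22031^(-1) = 12668/22031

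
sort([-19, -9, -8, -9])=[-19, -9, -9, -8]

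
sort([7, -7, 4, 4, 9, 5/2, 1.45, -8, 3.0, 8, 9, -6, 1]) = [-8, -7, -6, 1, 1.45, 5/2, 3.0, 4, 4, 7, 8, 9, 9]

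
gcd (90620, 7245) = 115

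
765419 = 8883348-8117929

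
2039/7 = 291+2/7 ≈ 291.29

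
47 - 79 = -32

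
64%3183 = 64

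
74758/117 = 638 + 112/117 ≈ 638.96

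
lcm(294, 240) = 11760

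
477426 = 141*3386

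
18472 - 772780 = -754308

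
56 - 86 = -30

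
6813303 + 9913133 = 16726436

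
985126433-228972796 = 756153637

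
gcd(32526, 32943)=417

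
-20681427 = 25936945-46618372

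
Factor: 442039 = 13^1 * 37^1 * 919^1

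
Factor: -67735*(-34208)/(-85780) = -1*2^3*19^1*23^1*31^1*1069^1*4289^(-1) = -115853944/4289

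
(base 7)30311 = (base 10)7358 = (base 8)16276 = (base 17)187e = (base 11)558a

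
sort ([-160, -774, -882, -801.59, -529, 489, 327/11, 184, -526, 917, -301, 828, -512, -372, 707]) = [-882, -801.59, -774, -529, -526, -512, -372, -301, -160, 327/11, 184, 489, 707, 828, 917]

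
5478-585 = 4893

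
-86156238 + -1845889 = -88002127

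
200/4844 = 50/1211 ≈ 0.0413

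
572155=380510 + 191645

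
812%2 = 0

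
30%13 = 4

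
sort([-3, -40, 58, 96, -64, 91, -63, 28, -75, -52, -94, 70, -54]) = [-94, -75, -64, -63, -54, -52, -40, -3, 28, 58, 70, 91, 96]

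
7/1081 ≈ 0.00648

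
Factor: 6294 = 2^1 * 3^1 * 1049^1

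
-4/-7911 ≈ 0.000506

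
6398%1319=1122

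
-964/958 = -482/479 ≈ -1.01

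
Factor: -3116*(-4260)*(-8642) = -1*2^5*3^1*5^1*19^1*29^1*41^1*71^1*149^1 = -114715290720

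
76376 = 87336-10960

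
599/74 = 8 + 7/74 ≈ 8.09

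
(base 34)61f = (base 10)6985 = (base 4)1231021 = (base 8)15511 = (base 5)210420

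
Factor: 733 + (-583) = 2^1*3^1*5^2 = 150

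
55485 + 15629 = 71114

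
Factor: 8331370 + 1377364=2^1*7^1*17^1*19^2*113^1=9708734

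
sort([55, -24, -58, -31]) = [-58, -31, -24, 55]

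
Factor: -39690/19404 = -1*2^ (-1)*3^2*5^1*11^ (-1) = -45/22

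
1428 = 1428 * 1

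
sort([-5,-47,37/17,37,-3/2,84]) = [-47,-5,-3/2,37/17,37,84]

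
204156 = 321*636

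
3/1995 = 1/665 ≈ 0.00150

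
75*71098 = 5332350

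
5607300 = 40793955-35186655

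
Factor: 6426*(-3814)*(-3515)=2^2*3^3*5^1*7^1*17^1*19^1*37^1*1907^1=86148305460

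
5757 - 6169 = -412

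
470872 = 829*568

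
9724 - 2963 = 6761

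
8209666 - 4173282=4036384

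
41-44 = -3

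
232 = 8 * 29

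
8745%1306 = 909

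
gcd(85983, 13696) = 1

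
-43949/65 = -676-9/65 ≈ -676.14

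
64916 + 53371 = 118287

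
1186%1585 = 1186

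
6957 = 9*773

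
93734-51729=42005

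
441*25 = 11025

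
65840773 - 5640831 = 60199942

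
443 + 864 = 1307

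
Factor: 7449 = 3^1*13^1*191^1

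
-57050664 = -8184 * 6971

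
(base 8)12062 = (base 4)1100302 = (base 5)131140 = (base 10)5170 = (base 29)648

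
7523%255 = 128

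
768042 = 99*7758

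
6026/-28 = -3013/14 ≈ -215.21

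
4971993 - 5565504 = -593511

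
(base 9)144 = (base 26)4h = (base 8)171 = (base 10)121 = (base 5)441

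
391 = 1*391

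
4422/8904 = 737/1484 ≈ 0.497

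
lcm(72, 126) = 504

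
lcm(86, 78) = 3354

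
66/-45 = -22/15 ≈ -1.47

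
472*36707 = 17325704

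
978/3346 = 489/1673 ≈ 0.292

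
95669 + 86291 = 181960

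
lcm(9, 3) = 9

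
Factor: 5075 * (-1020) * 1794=-1 * 2^3 * 3^2 * 5^3 * 7^1 * 13^1 * 17^1 * 23^1 * 29^1=-9286641000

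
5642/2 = 2821 = 2821.00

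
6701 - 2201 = 4500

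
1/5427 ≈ 0.000184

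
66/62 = 1 + 2/31 ≈ 1.06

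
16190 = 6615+9575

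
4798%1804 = 1190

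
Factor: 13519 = 11^1*1229^1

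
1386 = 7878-6492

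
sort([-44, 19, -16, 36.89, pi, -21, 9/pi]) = [-44, -21, -16, 9/pi, pi, 19, 36.89]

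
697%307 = 83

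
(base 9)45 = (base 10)41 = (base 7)56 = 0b101001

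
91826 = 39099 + 52727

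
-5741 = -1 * 5741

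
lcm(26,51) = 1326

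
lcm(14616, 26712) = 774648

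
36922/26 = 18461/13 ≈ 1420.08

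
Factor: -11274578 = -1*2^1*7^1*805327^1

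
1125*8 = 9000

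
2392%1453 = 939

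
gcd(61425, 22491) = 189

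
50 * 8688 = 434400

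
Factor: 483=3^1*7^1*23^1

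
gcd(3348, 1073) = 1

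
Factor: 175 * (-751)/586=-1 * 2^(-1) * 5^2 * 7^1 * 293^(-1) * 751^1=-131425/586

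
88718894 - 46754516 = 41964378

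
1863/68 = 27 + 27/68 ≈ 27.40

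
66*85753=5659698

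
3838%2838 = 1000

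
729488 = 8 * 91186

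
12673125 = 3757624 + 8915501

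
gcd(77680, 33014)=1942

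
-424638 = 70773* (-6)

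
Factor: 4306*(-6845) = -1*2^1*5^1*37^2*2153^1 = -29474570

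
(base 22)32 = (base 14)4c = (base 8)104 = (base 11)62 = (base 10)68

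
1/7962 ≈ 0.000126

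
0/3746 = 0 = 0.00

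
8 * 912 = 7296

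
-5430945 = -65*83553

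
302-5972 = -5670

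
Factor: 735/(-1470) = -1 * 2^(-1) = -1/2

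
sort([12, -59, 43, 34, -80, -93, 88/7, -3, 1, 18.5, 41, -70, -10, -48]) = [-93, -80, -70, -59, -48, -10, -3, 1, 12, 88/7, 18.5, 34, 41, 43]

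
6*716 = 4296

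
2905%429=331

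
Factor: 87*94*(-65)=-1*2^1*3^1*5^1*13^1*29^1*47^1=-531570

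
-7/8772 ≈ -0.000798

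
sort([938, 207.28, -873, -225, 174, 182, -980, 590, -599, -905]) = [-980, -905, -873, -599, -225, 174, 182, 207.28, 590, 938]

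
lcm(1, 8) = 8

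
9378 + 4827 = 14205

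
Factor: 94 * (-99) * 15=-1 * 2^1 * 3^3 * 5^1 * 11^1 * 47^1=-139590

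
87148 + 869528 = 956676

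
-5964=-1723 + -4241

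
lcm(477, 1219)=10971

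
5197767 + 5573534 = 10771301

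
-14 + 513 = 499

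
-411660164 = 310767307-722427471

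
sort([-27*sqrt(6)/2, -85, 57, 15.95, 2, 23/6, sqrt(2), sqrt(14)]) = [-85, -27*sqrt(6)/2, sqrt(2), 2, sqrt(14), 23/6, 15.95, 57]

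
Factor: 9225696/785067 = 2^5*17^1*167^(-1)*1567^(-1)*5653^1 = 3075232/261689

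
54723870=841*65070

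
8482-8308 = 174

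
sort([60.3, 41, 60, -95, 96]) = [-95, 41, 60, 60.3, 96]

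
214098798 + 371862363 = 585961161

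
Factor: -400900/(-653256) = 2^(-1)*3^(-2)*5^2*19^1*43^(-1) = 475/774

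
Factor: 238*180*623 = 2^3*3^2*5^1*7^2*17^1*89^1 = 26689320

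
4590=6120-1530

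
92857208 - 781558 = 92075650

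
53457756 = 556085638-502627882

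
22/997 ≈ 0.0221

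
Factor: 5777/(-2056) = -1*2^(-3)*53^1*109^1*257^(-1)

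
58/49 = 1 + 9/49 ≈ 1.18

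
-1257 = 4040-5297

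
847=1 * 847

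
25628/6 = 4271+1/3 ≈ 4271.33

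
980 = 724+256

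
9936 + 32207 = 42143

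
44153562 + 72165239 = 116318801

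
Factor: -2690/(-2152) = 2^(-2) * 5^1 = 5/4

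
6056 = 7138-1082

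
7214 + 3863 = 11077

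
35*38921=1362235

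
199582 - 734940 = -535358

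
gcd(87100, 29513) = 1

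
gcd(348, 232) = 116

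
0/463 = 0 = 0.00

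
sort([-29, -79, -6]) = [-79, -29, -6]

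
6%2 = 0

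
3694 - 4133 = -439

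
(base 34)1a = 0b101100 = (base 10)44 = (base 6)112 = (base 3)1122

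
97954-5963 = 91991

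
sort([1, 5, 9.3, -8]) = [-8, 1, 5, 9.3]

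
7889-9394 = -1505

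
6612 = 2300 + 4312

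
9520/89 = 106 + 86/89 ≈ 106.97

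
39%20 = 19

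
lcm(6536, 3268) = 6536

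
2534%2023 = 511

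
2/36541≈0.0000547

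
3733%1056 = 565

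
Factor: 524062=2^1*7^1*11^1*41^1*83^1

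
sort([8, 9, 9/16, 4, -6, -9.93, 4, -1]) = [-9.93, -6, -1, 9/16, 4, 4, 8, 9]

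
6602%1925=827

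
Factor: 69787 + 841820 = 3^1*277^1*1097^1 = 911607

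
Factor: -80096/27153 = -1*2^5*3^(-2)*7^(-1)*431^(-1)*2503^1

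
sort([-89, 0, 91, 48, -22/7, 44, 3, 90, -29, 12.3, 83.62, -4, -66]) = [-89, -66, -29, -4, -22/7, 0, 3, 12.3, 44, 48, 83.62, 90, 91]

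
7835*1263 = 9895605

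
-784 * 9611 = -7535024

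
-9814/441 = -1402/63 ≈ -22.25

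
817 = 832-15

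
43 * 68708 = 2954444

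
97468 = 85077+12391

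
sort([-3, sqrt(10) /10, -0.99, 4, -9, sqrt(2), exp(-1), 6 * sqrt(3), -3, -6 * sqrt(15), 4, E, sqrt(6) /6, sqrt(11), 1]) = [-6 * sqrt(15), -9, -3, -3, -0.99, sqrt(10) /10, exp(-1), sqrt(6) /6, 1, sqrt(2), E, sqrt(11), 4, 4, 6 * sqrt(3)]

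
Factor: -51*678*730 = -1*2^2*3^2*5^1*17^1*73^1*113^1 = -25241940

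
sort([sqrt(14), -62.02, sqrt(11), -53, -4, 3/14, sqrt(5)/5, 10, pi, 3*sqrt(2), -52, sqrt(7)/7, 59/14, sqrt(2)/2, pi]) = [-62.02, -53, -52, -4, 3/14, sqrt(7)/7, sqrt(5)/5, sqrt(2)/2, pi, pi, sqrt(11), sqrt(14), 59/14, 3*sqrt(2), 10]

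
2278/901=2 + 28/53 ≈ 2.53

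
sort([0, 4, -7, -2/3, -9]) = [-9, -7, -2/3, 0, 4]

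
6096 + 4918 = 11014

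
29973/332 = 90 + 93/332 ≈ 90.28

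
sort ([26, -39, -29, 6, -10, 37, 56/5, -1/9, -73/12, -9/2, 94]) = [-39, -29, -10, -73/12, -9/2, -1/9, 6, 56/5, 26, 37, 94]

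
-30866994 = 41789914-72656908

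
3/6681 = 1/2227 ≈ 0.000449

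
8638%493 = 257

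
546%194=158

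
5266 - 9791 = -4525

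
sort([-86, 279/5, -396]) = [-396, -86, 279/5]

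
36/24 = 3/2 = 1.50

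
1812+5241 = 7053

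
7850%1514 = 280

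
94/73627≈0.00128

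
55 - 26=29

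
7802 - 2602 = 5200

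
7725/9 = 858 + 1/3≈858.33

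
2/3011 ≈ 0.000664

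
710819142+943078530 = 1653897672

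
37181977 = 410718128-373536151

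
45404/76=597 + 8/19 ≈ 597.42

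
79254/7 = 11322 = 11322.00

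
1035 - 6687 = -5652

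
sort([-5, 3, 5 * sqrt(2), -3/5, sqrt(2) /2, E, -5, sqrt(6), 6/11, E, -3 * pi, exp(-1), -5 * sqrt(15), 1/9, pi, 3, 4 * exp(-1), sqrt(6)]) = [-5 * sqrt(15), -3 * pi, -5, -5, -3/5, 1/9, exp(-1), 6/11, sqrt(2) /2, 4 * exp(-1), sqrt(6), sqrt(6), E, E, 3, 3, pi, 5 * sqrt(2)]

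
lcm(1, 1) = 1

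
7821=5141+2680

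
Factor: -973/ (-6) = 2^ (-1)*3^ (-1)*7^1*139^1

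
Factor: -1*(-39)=3^1*13^1=39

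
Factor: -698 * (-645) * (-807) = -1 * 2^1 * 3^2 * 5^1 * 43^1 * 269^1 * 349^1 = -363319470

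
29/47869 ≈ 0.000606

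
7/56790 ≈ 0.000123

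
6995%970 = 205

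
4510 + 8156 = 12666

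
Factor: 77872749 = 3^1 * 47^1 * 79^1 * 6991^1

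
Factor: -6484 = -1*2^2*1621^1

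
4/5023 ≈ 0.000796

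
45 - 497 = -452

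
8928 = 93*96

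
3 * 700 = 2100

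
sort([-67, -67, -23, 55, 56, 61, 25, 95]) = [-67, -67, -23, 25, 55, 56, 61, 95]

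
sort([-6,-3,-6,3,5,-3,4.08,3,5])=[-6,-6,-3,-3,3,3,4.08,5,5]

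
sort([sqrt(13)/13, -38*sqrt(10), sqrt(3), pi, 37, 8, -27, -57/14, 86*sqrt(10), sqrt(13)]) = [-38*sqrt(10), -27, -57/14, sqrt(13)/13, sqrt(3), pi, sqrt(13), 8, 37, 86*sqrt(10)]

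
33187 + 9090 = 42277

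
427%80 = 27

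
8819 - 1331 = 7488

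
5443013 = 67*81239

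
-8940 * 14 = -125160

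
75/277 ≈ 0.271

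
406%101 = 2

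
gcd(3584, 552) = 8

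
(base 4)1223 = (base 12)8b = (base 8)153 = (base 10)107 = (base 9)128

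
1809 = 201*9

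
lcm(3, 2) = 6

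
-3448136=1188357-4636493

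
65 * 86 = 5590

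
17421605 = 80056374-62634769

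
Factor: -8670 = -1 * 2^1 * 3^1 * 5^1 * 17^2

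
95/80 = 19/16 ≈ 1.19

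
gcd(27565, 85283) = 1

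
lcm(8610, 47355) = 94710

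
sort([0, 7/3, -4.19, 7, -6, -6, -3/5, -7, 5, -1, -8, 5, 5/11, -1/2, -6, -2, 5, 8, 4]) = [-8, -7, -6, -6, -6, -4.19, -2, -1, -3/5, -1/2, 0, 5/11, 7/3, 4, 5, 5, 5, 7, 8]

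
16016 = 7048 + 8968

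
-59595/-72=19865/24≈827.71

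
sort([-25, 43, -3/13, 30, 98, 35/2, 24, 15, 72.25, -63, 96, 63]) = [-63, -25, -3/13, 15, 35/2, 24, 30, 43, 63, 72.25, 96, 98]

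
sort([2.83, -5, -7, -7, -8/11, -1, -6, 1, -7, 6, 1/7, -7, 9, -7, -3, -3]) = [-7, -7, -7, -7, -7, -6, -5, -3, -3, -1, -8/11, 1/7, 1, 2.83, 6, 9]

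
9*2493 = 22437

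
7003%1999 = 1006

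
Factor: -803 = -1 * 11^1 * 73^1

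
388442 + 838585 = 1227027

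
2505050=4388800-1883750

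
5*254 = 1270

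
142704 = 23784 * 6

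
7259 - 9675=-2416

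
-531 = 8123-8654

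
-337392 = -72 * 4686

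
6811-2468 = 4343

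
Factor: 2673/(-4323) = -1*3^4*131^(-1) = -81/131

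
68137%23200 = 21737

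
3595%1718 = 159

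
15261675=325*46959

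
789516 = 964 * 819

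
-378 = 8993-9371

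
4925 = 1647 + 3278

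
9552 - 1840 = 7712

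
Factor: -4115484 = -1*2^2*3^2*114319^1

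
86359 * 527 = 45511193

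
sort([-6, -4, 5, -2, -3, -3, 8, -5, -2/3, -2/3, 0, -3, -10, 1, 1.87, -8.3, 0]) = [-10, -8.3, -6, -5, -4, -3, -3, -3, -2, -2/3, -2/3, 0, 0, 1, 1.87, 5, 8]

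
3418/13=262 + 12/13 ≈ 262.92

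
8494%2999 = 2496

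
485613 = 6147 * 79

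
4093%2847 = 1246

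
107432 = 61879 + 45553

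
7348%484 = 88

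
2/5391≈0.000371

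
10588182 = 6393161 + 4195021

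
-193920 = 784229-978149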